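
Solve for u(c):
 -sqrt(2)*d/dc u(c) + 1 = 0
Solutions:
 u(c) = C1 + sqrt(2)*c/2


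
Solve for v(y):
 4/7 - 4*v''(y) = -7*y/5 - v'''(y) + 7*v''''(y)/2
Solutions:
 v(y) = C1 + C2*y + 7*y^3/120 + 129*y^2/1120 + (C3*sin(sqrt(55)*y/7) + C4*cos(sqrt(55)*y/7))*exp(y/7)


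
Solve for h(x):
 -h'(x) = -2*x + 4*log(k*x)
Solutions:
 h(x) = C1 + x^2 - 4*x*log(k*x) + 4*x


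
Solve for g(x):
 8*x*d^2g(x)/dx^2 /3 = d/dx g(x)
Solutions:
 g(x) = C1 + C2*x^(11/8)


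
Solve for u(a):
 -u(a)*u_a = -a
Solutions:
 u(a) = -sqrt(C1 + a^2)
 u(a) = sqrt(C1 + a^2)


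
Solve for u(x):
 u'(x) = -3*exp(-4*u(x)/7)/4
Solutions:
 u(x) = 7*log(-I*(C1 - 3*x/7)^(1/4))
 u(x) = 7*log(I*(C1 - 3*x/7)^(1/4))
 u(x) = 7*log(-(C1 - 3*x/7)^(1/4))
 u(x) = 7*log(C1 - 3*x/7)/4


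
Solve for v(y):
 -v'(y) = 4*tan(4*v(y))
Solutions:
 v(y) = -asin(C1*exp(-16*y))/4 + pi/4
 v(y) = asin(C1*exp(-16*y))/4


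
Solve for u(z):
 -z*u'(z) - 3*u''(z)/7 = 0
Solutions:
 u(z) = C1 + C2*erf(sqrt(42)*z/6)


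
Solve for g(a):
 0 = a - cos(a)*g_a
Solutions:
 g(a) = C1 + Integral(a/cos(a), a)


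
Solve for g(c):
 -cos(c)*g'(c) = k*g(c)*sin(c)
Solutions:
 g(c) = C1*exp(k*log(cos(c)))


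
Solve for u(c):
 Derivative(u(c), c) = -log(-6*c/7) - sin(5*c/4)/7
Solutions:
 u(c) = C1 - c*log(-c) - c*log(6) + c + c*log(7) + 4*cos(5*c/4)/35


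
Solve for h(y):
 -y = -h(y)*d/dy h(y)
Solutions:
 h(y) = -sqrt(C1 + y^2)
 h(y) = sqrt(C1 + y^2)


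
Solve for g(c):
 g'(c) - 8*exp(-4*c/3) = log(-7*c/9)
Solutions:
 g(c) = C1 + c*log(-c) + c*(-2*log(3) - 1 + log(7)) - 6*exp(-4*c/3)


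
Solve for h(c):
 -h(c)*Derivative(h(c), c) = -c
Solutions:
 h(c) = -sqrt(C1 + c^2)
 h(c) = sqrt(C1 + c^2)


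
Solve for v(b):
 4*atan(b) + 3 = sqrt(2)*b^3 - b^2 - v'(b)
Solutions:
 v(b) = C1 + sqrt(2)*b^4/4 - b^3/3 - 4*b*atan(b) - 3*b + 2*log(b^2 + 1)


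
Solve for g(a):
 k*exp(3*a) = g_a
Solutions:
 g(a) = C1 + k*exp(3*a)/3


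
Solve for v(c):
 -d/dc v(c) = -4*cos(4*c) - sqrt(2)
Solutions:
 v(c) = C1 + sqrt(2)*c + sin(4*c)


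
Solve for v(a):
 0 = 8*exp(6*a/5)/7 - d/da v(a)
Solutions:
 v(a) = C1 + 20*exp(6*a/5)/21


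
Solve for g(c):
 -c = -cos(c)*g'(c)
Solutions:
 g(c) = C1 + Integral(c/cos(c), c)


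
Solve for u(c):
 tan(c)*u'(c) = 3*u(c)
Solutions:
 u(c) = C1*sin(c)^3


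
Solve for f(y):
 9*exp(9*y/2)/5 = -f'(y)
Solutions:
 f(y) = C1 - 2*exp(9*y/2)/5


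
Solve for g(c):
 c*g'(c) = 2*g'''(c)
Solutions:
 g(c) = C1 + Integral(C2*airyai(2^(2/3)*c/2) + C3*airybi(2^(2/3)*c/2), c)


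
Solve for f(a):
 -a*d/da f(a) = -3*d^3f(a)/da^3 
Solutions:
 f(a) = C1 + Integral(C2*airyai(3^(2/3)*a/3) + C3*airybi(3^(2/3)*a/3), a)


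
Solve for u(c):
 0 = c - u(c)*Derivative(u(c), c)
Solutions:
 u(c) = -sqrt(C1 + c^2)
 u(c) = sqrt(C1 + c^2)


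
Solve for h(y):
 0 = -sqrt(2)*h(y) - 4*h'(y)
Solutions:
 h(y) = C1*exp(-sqrt(2)*y/4)


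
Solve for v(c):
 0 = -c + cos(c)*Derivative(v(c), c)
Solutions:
 v(c) = C1 + Integral(c/cos(c), c)


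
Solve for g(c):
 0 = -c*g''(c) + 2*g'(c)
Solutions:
 g(c) = C1 + C2*c^3


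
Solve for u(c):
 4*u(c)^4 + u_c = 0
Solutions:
 u(c) = (-3^(2/3) - 3*3^(1/6)*I)*(1/(C1 + 4*c))^(1/3)/6
 u(c) = (-3^(2/3) + 3*3^(1/6)*I)*(1/(C1 + 4*c))^(1/3)/6
 u(c) = (1/(C1 + 12*c))^(1/3)


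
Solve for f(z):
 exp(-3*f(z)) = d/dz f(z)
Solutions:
 f(z) = log(C1 + 3*z)/3
 f(z) = log((-3^(1/3) - 3^(5/6)*I)*(C1 + z)^(1/3)/2)
 f(z) = log((-3^(1/3) + 3^(5/6)*I)*(C1 + z)^(1/3)/2)


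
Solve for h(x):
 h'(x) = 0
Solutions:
 h(x) = C1


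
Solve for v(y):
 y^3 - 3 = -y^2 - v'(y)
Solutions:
 v(y) = C1 - y^4/4 - y^3/3 + 3*y


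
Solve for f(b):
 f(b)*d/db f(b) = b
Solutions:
 f(b) = -sqrt(C1 + b^2)
 f(b) = sqrt(C1 + b^2)


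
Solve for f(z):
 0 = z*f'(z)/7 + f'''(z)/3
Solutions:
 f(z) = C1 + Integral(C2*airyai(-3^(1/3)*7^(2/3)*z/7) + C3*airybi(-3^(1/3)*7^(2/3)*z/7), z)


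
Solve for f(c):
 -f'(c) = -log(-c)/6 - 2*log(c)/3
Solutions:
 f(c) = C1 + 5*c*log(c)/6 + c*(-5 + I*pi)/6


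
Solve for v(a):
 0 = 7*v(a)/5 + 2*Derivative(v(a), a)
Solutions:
 v(a) = C1*exp(-7*a/10)


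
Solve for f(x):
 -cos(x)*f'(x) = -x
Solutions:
 f(x) = C1 + Integral(x/cos(x), x)


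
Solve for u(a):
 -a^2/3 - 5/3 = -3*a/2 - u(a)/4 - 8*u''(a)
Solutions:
 u(a) = C1*sin(sqrt(2)*a/8) + C2*cos(sqrt(2)*a/8) + 4*a^2/3 - 6*a - 236/3


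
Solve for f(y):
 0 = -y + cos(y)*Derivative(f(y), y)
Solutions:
 f(y) = C1 + Integral(y/cos(y), y)


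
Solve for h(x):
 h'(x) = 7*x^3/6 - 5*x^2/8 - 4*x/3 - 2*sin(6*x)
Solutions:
 h(x) = C1 + 7*x^4/24 - 5*x^3/24 - 2*x^2/3 + cos(6*x)/3


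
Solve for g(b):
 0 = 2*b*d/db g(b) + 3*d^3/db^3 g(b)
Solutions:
 g(b) = C1 + Integral(C2*airyai(-2^(1/3)*3^(2/3)*b/3) + C3*airybi(-2^(1/3)*3^(2/3)*b/3), b)


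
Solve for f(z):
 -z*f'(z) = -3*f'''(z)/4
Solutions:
 f(z) = C1 + Integral(C2*airyai(6^(2/3)*z/3) + C3*airybi(6^(2/3)*z/3), z)


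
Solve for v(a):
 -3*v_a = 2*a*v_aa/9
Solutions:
 v(a) = C1 + C2/a^(25/2)


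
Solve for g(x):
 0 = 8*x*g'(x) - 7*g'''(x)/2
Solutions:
 g(x) = C1 + Integral(C2*airyai(2*2^(1/3)*7^(2/3)*x/7) + C3*airybi(2*2^(1/3)*7^(2/3)*x/7), x)


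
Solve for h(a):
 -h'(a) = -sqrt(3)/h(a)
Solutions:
 h(a) = -sqrt(C1 + 2*sqrt(3)*a)
 h(a) = sqrt(C1 + 2*sqrt(3)*a)


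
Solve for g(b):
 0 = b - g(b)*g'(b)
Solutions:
 g(b) = -sqrt(C1 + b^2)
 g(b) = sqrt(C1 + b^2)


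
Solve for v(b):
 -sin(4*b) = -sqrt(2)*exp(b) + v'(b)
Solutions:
 v(b) = C1 + sqrt(2)*exp(b) + cos(4*b)/4


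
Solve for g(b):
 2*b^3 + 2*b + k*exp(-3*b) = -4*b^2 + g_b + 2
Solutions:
 g(b) = C1 + b^4/2 + 4*b^3/3 + b^2 - 2*b - k*exp(-3*b)/3


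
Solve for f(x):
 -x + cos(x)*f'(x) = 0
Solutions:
 f(x) = C1 + Integral(x/cos(x), x)


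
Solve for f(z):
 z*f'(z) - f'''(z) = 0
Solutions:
 f(z) = C1 + Integral(C2*airyai(z) + C3*airybi(z), z)


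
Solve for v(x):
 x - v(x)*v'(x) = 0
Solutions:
 v(x) = -sqrt(C1 + x^2)
 v(x) = sqrt(C1 + x^2)


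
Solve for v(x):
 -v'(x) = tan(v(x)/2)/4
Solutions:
 v(x) = -2*asin(C1*exp(-x/8)) + 2*pi
 v(x) = 2*asin(C1*exp(-x/8))


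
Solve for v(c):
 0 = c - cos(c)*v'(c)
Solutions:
 v(c) = C1 + Integral(c/cos(c), c)


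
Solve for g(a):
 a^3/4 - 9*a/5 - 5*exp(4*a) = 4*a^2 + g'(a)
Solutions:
 g(a) = C1 + a^4/16 - 4*a^3/3 - 9*a^2/10 - 5*exp(4*a)/4


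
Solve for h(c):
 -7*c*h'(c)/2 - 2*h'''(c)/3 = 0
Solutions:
 h(c) = C1 + Integral(C2*airyai(-42^(1/3)*c/2) + C3*airybi(-42^(1/3)*c/2), c)


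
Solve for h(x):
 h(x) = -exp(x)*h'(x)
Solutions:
 h(x) = C1*exp(exp(-x))


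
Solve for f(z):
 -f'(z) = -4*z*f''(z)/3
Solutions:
 f(z) = C1 + C2*z^(7/4)


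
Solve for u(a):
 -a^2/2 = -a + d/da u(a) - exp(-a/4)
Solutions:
 u(a) = C1 - a^3/6 + a^2/2 - 4*exp(-a/4)


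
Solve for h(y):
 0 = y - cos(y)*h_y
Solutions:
 h(y) = C1 + Integral(y/cos(y), y)


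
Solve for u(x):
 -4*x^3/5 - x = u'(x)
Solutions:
 u(x) = C1 - x^4/5 - x^2/2


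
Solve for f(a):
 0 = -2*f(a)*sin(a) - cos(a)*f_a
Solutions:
 f(a) = C1*cos(a)^2


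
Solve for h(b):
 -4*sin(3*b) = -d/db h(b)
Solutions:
 h(b) = C1 - 4*cos(3*b)/3


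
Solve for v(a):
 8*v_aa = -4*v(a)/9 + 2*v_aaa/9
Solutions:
 v(a) = C1*exp(a*(-(sqrt(3457) + 1729)^(1/3)/2 - 72/(sqrt(3457) + 1729)^(1/3) + 12))*sin(sqrt(3)*a*(-(sqrt(3457) + 1729)^(1/3)/2 + 72/(sqrt(3457) + 1729)^(1/3))) + C2*exp(a*(-(sqrt(3457) + 1729)^(1/3)/2 - 72/(sqrt(3457) + 1729)^(1/3) + 12))*cos(sqrt(3)*a*(-(sqrt(3457) + 1729)^(1/3)/2 + 72/(sqrt(3457) + 1729)^(1/3))) + C3*exp(a*(144/(sqrt(3457) + 1729)^(1/3) + 12 + (sqrt(3457) + 1729)^(1/3)))


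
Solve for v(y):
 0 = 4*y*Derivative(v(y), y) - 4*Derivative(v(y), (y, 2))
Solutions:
 v(y) = C1 + C2*erfi(sqrt(2)*y/2)


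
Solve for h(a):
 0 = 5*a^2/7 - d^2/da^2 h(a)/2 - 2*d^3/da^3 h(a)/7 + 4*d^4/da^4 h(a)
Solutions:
 h(a) = C1 + C2*a + C3*exp(a*(1 - 3*sqrt(11))/28) + C4*exp(a*(1 + 3*sqrt(11))/28) + 5*a^4/42 - 40*a^3/147 + 4080*a^2/343


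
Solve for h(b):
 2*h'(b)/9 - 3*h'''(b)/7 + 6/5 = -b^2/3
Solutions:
 h(b) = C1 + C2*exp(-sqrt(42)*b/9) + C3*exp(sqrt(42)*b/9) - b^3/2 - 783*b/70


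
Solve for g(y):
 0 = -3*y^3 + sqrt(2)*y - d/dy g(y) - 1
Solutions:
 g(y) = C1 - 3*y^4/4 + sqrt(2)*y^2/2 - y


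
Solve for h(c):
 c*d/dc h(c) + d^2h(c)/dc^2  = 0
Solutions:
 h(c) = C1 + C2*erf(sqrt(2)*c/2)


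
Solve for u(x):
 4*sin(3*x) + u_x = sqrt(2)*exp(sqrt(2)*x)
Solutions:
 u(x) = C1 + exp(sqrt(2)*x) + 4*cos(3*x)/3


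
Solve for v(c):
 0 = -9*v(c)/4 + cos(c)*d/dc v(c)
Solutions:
 v(c) = C1*(sin(c) + 1)^(9/8)/(sin(c) - 1)^(9/8)


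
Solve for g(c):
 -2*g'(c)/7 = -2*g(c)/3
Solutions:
 g(c) = C1*exp(7*c/3)


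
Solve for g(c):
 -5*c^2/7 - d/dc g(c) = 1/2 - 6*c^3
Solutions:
 g(c) = C1 + 3*c^4/2 - 5*c^3/21 - c/2


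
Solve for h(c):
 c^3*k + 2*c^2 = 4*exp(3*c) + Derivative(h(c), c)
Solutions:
 h(c) = C1 + c^4*k/4 + 2*c^3/3 - 4*exp(3*c)/3


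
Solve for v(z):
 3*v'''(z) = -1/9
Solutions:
 v(z) = C1 + C2*z + C3*z^2 - z^3/162


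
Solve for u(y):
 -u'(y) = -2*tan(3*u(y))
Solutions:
 u(y) = -asin(C1*exp(6*y))/3 + pi/3
 u(y) = asin(C1*exp(6*y))/3


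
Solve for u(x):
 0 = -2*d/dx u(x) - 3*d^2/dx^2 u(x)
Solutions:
 u(x) = C1 + C2*exp(-2*x/3)


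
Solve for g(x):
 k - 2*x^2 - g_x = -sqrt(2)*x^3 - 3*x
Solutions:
 g(x) = C1 + k*x + sqrt(2)*x^4/4 - 2*x^3/3 + 3*x^2/2


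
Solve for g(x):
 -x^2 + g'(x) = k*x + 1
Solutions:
 g(x) = C1 + k*x^2/2 + x^3/3 + x


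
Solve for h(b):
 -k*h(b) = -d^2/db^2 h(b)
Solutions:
 h(b) = C1*exp(-b*sqrt(k)) + C2*exp(b*sqrt(k))


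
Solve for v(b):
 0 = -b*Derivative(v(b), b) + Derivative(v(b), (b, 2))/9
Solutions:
 v(b) = C1 + C2*erfi(3*sqrt(2)*b/2)


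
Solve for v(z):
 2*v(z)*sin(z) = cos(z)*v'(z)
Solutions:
 v(z) = C1/cos(z)^2


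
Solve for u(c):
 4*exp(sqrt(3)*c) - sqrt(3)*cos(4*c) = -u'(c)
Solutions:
 u(c) = C1 - 4*sqrt(3)*exp(sqrt(3)*c)/3 + sqrt(3)*sin(4*c)/4


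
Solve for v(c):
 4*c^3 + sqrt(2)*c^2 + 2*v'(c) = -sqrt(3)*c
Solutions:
 v(c) = C1 - c^4/2 - sqrt(2)*c^3/6 - sqrt(3)*c^2/4


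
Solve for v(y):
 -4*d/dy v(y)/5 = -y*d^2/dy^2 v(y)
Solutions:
 v(y) = C1 + C2*y^(9/5)


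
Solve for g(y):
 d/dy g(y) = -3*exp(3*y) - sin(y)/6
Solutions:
 g(y) = C1 - exp(3*y) + cos(y)/6


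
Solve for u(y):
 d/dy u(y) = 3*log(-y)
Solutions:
 u(y) = C1 + 3*y*log(-y) - 3*y


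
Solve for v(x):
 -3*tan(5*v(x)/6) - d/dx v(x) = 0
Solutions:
 v(x) = -6*asin(C1*exp(-5*x/2))/5 + 6*pi/5
 v(x) = 6*asin(C1*exp(-5*x/2))/5


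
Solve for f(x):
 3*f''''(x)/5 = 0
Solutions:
 f(x) = C1 + C2*x + C3*x^2 + C4*x^3


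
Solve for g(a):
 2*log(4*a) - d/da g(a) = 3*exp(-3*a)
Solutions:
 g(a) = C1 + 2*a*log(a) + 2*a*(-1 + 2*log(2)) + exp(-3*a)


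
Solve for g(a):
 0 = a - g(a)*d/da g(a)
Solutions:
 g(a) = -sqrt(C1 + a^2)
 g(a) = sqrt(C1 + a^2)


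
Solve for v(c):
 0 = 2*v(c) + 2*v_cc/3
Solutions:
 v(c) = C1*sin(sqrt(3)*c) + C2*cos(sqrt(3)*c)


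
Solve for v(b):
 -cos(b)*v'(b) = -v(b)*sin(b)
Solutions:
 v(b) = C1/cos(b)


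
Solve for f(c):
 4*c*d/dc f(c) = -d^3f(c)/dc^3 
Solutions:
 f(c) = C1 + Integral(C2*airyai(-2^(2/3)*c) + C3*airybi(-2^(2/3)*c), c)


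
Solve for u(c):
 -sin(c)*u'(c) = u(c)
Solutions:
 u(c) = C1*sqrt(cos(c) + 1)/sqrt(cos(c) - 1)


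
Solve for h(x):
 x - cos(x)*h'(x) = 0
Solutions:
 h(x) = C1 + Integral(x/cos(x), x)


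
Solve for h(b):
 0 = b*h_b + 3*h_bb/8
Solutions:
 h(b) = C1 + C2*erf(2*sqrt(3)*b/3)


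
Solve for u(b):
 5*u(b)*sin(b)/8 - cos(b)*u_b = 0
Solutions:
 u(b) = C1/cos(b)^(5/8)


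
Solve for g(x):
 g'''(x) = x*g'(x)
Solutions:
 g(x) = C1 + Integral(C2*airyai(x) + C3*airybi(x), x)


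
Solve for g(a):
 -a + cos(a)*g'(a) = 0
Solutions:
 g(a) = C1 + Integral(a/cos(a), a)


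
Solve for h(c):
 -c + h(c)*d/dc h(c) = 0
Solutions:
 h(c) = -sqrt(C1 + c^2)
 h(c) = sqrt(C1 + c^2)


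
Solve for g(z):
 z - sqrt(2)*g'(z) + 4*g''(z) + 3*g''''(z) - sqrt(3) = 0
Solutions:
 g(z) = C1 + C2*exp(-2^(1/6)*z*(-8/(9 + sqrt(209))^(1/3) + 2^(2/3)*(9 + sqrt(209))^(1/3))/12)*sin(2^(1/6)*sqrt(3)*z*(8/(9 + sqrt(209))^(1/3) + 2^(2/3)*(9 + sqrt(209))^(1/3))/12) + C3*exp(-2^(1/6)*z*(-8/(9 + sqrt(209))^(1/3) + 2^(2/3)*(9 + sqrt(209))^(1/3))/12)*cos(2^(1/6)*sqrt(3)*z*(8/(9 + sqrt(209))^(1/3) + 2^(2/3)*(9 + sqrt(209))^(1/3))/12) + C4*exp(2^(1/6)*z*(-8/(9 + sqrt(209))^(1/3) + 2^(2/3)*(9 + sqrt(209))^(1/3))/6) + sqrt(2)*z^2/4 - sqrt(6)*z/2 + 2*z


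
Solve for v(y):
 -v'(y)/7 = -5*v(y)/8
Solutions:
 v(y) = C1*exp(35*y/8)


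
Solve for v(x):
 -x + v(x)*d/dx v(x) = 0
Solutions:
 v(x) = -sqrt(C1 + x^2)
 v(x) = sqrt(C1 + x^2)


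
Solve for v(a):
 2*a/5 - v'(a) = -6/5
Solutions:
 v(a) = C1 + a^2/5 + 6*a/5


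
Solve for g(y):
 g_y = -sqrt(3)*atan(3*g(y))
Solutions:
 Integral(1/atan(3*_y), (_y, g(y))) = C1 - sqrt(3)*y


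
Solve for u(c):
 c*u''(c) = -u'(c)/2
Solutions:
 u(c) = C1 + C2*sqrt(c)


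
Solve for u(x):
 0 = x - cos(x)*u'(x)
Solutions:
 u(x) = C1 + Integral(x/cos(x), x)


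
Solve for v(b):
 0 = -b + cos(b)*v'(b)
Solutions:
 v(b) = C1 + Integral(b/cos(b), b)


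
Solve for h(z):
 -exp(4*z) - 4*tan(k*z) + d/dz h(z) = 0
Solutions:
 h(z) = C1 + 4*Piecewise((-log(cos(k*z))/k, Ne(k, 0)), (0, True)) + exp(4*z)/4


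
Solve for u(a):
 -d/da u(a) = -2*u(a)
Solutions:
 u(a) = C1*exp(2*a)


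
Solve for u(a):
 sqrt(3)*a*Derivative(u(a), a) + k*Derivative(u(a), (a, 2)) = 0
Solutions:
 u(a) = C1 + C2*sqrt(k)*erf(sqrt(2)*3^(1/4)*a*sqrt(1/k)/2)


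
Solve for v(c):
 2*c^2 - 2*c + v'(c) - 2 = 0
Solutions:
 v(c) = C1 - 2*c^3/3 + c^2 + 2*c


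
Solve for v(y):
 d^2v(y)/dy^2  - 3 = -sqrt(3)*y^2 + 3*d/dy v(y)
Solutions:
 v(y) = C1 + C2*exp(3*y) + sqrt(3)*y^3/9 + sqrt(3)*y^2/9 - y + 2*sqrt(3)*y/27


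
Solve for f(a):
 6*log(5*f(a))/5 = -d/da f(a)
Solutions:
 5*Integral(1/(log(_y) + log(5)), (_y, f(a)))/6 = C1 - a


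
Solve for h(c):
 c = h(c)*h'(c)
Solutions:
 h(c) = -sqrt(C1 + c^2)
 h(c) = sqrt(C1 + c^2)


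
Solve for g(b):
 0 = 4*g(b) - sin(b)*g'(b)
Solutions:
 g(b) = C1*(cos(b)^2 - 2*cos(b) + 1)/(cos(b)^2 + 2*cos(b) + 1)


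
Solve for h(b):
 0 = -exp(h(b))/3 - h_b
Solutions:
 h(b) = log(1/(C1 + b)) + log(3)


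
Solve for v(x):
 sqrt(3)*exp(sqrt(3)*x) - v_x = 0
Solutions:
 v(x) = C1 + exp(sqrt(3)*x)


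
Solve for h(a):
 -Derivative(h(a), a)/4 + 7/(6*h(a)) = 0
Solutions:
 h(a) = -sqrt(C1 + 84*a)/3
 h(a) = sqrt(C1 + 84*a)/3


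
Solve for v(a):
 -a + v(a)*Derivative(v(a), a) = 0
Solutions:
 v(a) = -sqrt(C1 + a^2)
 v(a) = sqrt(C1 + a^2)


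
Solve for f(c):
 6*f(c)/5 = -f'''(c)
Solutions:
 f(c) = C3*exp(-5^(2/3)*6^(1/3)*c/5) + (C1*sin(2^(1/3)*3^(5/6)*5^(2/3)*c/10) + C2*cos(2^(1/3)*3^(5/6)*5^(2/3)*c/10))*exp(5^(2/3)*6^(1/3)*c/10)


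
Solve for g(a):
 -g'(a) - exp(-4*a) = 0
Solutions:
 g(a) = C1 + exp(-4*a)/4


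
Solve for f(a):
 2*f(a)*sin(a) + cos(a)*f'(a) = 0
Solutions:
 f(a) = C1*cos(a)^2


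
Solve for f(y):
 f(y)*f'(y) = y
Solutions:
 f(y) = -sqrt(C1 + y^2)
 f(y) = sqrt(C1 + y^2)


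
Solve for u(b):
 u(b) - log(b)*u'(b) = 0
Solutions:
 u(b) = C1*exp(li(b))


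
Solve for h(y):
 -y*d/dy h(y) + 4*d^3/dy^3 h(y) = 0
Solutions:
 h(y) = C1 + Integral(C2*airyai(2^(1/3)*y/2) + C3*airybi(2^(1/3)*y/2), y)


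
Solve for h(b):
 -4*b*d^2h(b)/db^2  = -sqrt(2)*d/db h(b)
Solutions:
 h(b) = C1 + C2*b^(sqrt(2)/4 + 1)


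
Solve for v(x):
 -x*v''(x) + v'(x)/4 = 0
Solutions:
 v(x) = C1 + C2*x^(5/4)


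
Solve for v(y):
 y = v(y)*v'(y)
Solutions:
 v(y) = -sqrt(C1 + y^2)
 v(y) = sqrt(C1 + y^2)


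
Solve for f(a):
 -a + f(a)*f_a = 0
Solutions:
 f(a) = -sqrt(C1 + a^2)
 f(a) = sqrt(C1 + a^2)


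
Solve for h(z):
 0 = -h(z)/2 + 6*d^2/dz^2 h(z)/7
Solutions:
 h(z) = C1*exp(-sqrt(21)*z/6) + C2*exp(sqrt(21)*z/6)


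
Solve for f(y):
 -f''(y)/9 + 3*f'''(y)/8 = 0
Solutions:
 f(y) = C1 + C2*y + C3*exp(8*y/27)


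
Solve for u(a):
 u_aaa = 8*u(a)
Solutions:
 u(a) = C3*exp(2*a) + (C1*sin(sqrt(3)*a) + C2*cos(sqrt(3)*a))*exp(-a)


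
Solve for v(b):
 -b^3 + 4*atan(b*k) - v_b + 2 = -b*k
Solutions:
 v(b) = C1 - b^4/4 + b^2*k/2 + 2*b + 4*Piecewise((b*atan(b*k) - log(b^2*k^2 + 1)/(2*k), Ne(k, 0)), (0, True))


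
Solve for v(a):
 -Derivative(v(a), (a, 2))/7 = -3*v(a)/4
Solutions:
 v(a) = C1*exp(-sqrt(21)*a/2) + C2*exp(sqrt(21)*a/2)


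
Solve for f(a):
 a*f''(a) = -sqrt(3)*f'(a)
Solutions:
 f(a) = C1 + C2*a^(1 - sqrt(3))


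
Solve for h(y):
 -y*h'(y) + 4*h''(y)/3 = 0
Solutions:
 h(y) = C1 + C2*erfi(sqrt(6)*y/4)


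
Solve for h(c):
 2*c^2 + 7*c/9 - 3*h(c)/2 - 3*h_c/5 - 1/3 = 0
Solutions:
 h(c) = C1*exp(-5*c/2) + 4*c^2/3 - 74*c/135 - 2/675


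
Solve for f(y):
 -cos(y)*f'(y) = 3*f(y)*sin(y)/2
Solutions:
 f(y) = C1*cos(y)^(3/2)


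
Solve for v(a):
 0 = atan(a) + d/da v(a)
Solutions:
 v(a) = C1 - a*atan(a) + log(a^2 + 1)/2


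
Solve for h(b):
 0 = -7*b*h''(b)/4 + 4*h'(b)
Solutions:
 h(b) = C1 + C2*b^(23/7)


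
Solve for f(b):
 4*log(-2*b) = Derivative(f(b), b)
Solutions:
 f(b) = C1 + 4*b*log(-b) + 4*b*(-1 + log(2))


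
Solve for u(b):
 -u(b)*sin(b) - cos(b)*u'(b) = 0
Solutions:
 u(b) = C1*cos(b)


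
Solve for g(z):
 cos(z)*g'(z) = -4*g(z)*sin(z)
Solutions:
 g(z) = C1*cos(z)^4


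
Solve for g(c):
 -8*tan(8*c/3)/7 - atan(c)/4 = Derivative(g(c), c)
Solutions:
 g(c) = C1 - c*atan(c)/4 + log(c^2 + 1)/8 + 3*log(cos(8*c/3))/7


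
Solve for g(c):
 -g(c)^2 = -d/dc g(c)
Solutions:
 g(c) = -1/(C1 + c)


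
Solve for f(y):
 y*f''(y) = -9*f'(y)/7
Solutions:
 f(y) = C1 + C2/y^(2/7)


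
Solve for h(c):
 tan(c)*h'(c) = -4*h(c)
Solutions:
 h(c) = C1/sin(c)^4


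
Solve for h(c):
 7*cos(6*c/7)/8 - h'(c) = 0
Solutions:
 h(c) = C1 + 49*sin(6*c/7)/48


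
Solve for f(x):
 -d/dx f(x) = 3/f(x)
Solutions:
 f(x) = -sqrt(C1 - 6*x)
 f(x) = sqrt(C1 - 6*x)


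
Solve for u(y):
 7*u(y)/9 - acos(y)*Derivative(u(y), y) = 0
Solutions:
 u(y) = C1*exp(7*Integral(1/acos(y), y)/9)


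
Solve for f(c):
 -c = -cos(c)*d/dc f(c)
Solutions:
 f(c) = C1 + Integral(c/cos(c), c)


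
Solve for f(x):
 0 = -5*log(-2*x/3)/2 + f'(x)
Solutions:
 f(x) = C1 + 5*x*log(-x)/2 + 5*x*(-log(3) - 1 + log(2))/2


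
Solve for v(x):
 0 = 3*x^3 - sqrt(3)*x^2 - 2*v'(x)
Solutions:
 v(x) = C1 + 3*x^4/8 - sqrt(3)*x^3/6


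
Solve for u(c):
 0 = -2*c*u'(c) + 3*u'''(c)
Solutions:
 u(c) = C1 + Integral(C2*airyai(2^(1/3)*3^(2/3)*c/3) + C3*airybi(2^(1/3)*3^(2/3)*c/3), c)


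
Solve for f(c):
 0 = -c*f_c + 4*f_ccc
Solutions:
 f(c) = C1 + Integral(C2*airyai(2^(1/3)*c/2) + C3*airybi(2^(1/3)*c/2), c)


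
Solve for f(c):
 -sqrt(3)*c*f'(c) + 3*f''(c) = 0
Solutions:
 f(c) = C1 + C2*erfi(sqrt(2)*3^(3/4)*c/6)


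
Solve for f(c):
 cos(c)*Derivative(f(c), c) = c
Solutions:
 f(c) = C1 + Integral(c/cos(c), c)


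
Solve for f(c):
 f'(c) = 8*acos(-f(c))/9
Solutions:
 Integral(1/acos(-_y), (_y, f(c))) = C1 + 8*c/9


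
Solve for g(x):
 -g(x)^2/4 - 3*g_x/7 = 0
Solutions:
 g(x) = 12/(C1 + 7*x)


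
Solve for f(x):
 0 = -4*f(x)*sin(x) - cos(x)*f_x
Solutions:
 f(x) = C1*cos(x)^4


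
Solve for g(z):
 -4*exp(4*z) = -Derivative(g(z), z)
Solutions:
 g(z) = C1 + exp(4*z)


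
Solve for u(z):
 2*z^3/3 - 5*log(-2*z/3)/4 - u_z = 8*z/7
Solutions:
 u(z) = C1 + z^4/6 - 4*z^2/7 - 5*z*log(-z)/4 + 5*z*(-log(2) + 1 + log(3))/4


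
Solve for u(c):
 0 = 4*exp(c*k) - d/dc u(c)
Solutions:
 u(c) = C1 + 4*exp(c*k)/k


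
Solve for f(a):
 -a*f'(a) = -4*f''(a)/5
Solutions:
 f(a) = C1 + C2*erfi(sqrt(10)*a/4)


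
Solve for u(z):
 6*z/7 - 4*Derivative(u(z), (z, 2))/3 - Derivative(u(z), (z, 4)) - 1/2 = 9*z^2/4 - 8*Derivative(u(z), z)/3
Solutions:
 u(z) = C1 + C2*exp(-2^(1/3)*z*(-2/(9 + sqrt(85))^(1/3) + 2^(1/3)*(9 + sqrt(85))^(1/3))/6)*sin(2^(1/3)*sqrt(3)*z*(2/(9 + sqrt(85))^(1/3) + 2^(1/3)*(9 + sqrt(85))^(1/3))/6) + C3*exp(-2^(1/3)*z*(-2/(9 + sqrt(85))^(1/3) + 2^(1/3)*(9 + sqrt(85))^(1/3))/6)*cos(2^(1/3)*sqrt(3)*z*(2/(9 + sqrt(85))^(1/3) + 2^(1/3)*(9 + sqrt(85))^(1/3))/6) + C4*exp(2^(1/3)*z*(-2/(9 + sqrt(85))^(1/3) + 2^(1/3)*(9 + sqrt(85))^(1/3))/3) + 9*z^3/32 + 117*z^2/448 + 201*z/448


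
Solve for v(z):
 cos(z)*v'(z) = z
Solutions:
 v(z) = C1 + Integral(z/cos(z), z)


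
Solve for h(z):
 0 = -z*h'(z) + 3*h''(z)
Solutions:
 h(z) = C1 + C2*erfi(sqrt(6)*z/6)


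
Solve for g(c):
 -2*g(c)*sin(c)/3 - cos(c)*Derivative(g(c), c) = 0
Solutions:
 g(c) = C1*cos(c)^(2/3)


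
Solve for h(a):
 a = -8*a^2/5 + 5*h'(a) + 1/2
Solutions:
 h(a) = C1 + 8*a^3/75 + a^2/10 - a/10


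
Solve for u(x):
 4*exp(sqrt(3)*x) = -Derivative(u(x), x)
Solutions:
 u(x) = C1 - 4*sqrt(3)*exp(sqrt(3)*x)/3


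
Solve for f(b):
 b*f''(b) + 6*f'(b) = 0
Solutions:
 f(b) = C1 + C2/b^5


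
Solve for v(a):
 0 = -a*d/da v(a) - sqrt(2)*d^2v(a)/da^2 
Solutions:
 v(a) = C1 + C2*erf(2^(1/4)*a/2)


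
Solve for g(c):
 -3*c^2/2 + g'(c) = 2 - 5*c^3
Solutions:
 g(c) = C1 - 5*c^4/4 + c^3/2 + 2*c


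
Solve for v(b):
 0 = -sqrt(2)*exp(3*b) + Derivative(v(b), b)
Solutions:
 v(b) = C1 + sqrt(2)*exp(3*b)/3


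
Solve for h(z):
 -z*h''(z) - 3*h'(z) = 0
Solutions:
 h(z) = C1 + C2/z^2


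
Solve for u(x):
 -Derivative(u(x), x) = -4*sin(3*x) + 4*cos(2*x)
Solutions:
 u(x) = C1 - 2*sin(2*x) - 4*cos(3*x)/3


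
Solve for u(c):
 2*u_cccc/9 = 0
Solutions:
 u(c) = C1 + C2*c + C3*c^2 + C4*c^3


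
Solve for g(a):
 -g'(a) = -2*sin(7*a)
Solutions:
 g(a) = C1 - 2*cos(7*a)/7


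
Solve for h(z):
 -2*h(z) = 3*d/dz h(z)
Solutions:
 h(z) = C1*exp(-2*z/3)


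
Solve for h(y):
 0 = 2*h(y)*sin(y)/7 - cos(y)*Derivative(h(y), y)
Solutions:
 h(y) = C1/cos(y)^(2/7)


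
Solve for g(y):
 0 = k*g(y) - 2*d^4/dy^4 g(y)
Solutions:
 g(y) = C1*exp(-2^(3/4)*k^(1/4)*y/2) + C2*exp(2^(3/4)*k^(1/4)*y/2) + C3*exp(-2^(3/4)*I*k^(1/4)*y/2) + C4*exp(2^(3/4)*I*k^(1/4)*y/2)


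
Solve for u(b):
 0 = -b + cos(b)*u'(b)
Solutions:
 u(b) = C1 + Integral(b/cos(b), b)


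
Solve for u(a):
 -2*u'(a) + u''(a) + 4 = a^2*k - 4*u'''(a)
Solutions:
 u(a) = C1 + C2*exp(a*(-1 + sqrt(33))/8) + C3*exp(-a*(1 + sqrt(33))/8) - a^3*k/6 - a^2*k/4 - 9*a*k/4 + 2*a


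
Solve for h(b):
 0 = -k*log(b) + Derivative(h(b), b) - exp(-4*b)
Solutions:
 h(b) = C1 + b*k*log(b) - b*k - exp(-4*b)/4


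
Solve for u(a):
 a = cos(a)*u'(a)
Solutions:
 u(a) = C1 + Integral(a/cos(a), a)


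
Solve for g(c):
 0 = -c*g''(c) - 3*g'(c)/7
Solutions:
 g(c) = C1 + C2*c^(4/7)


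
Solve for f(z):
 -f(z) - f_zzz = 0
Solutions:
 f(z) = C3*exp(-z) + (C1*sin(sqrt(3)*z/2) + C2*cos(sqrt(3)*z/2))*exp(z/2)


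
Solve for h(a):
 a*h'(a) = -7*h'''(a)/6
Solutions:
 h(a) = C1 + Integral(C2*airyai(-6^(1/3)*7^(2/3)*a/7) + C3*airybi(-6^(1/3)*7^(2/3)*a/7), a)


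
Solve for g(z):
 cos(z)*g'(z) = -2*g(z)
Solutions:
 g(z) = C1*(sin(z) - 1)/(sin(z) + 1)


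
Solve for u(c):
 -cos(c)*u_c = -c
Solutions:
 u(c) = C1 + Integral(c/cos(c), c)


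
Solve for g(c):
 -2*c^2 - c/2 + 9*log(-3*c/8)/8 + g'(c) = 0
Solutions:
 g(c) = C1 + 2*c^3/3 + c^2/4 - 9*c*log(-c)/8 + 9*c*(-log(3) + 1 + 3*log(2))/8


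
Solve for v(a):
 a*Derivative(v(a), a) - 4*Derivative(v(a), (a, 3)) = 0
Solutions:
 v(a) = C1 + Integral(C2*airyai(2^(1/3)*a/2) + C3*airybi(2^(1/3)*a/2), a)


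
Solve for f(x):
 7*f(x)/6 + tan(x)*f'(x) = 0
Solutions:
 f(x) = C1/sin(x)^(7/6)


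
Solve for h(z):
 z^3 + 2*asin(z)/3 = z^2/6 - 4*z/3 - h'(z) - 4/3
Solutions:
 h(z) = C1 - z^4/4 + z^3/18 - 2*z^2/3 - 2*z*asin(z)/3 - 4*z/3 - 2*sqrt(1 - z^2)/3


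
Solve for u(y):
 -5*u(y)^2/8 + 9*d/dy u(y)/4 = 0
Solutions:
 u(y) = -18/(C1 + 5*y)


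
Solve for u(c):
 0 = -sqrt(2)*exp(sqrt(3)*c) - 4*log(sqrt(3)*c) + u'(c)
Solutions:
 u(c) = C1 + 4*c*log(c) + 2*c*(-2 + log(3)) + sqrt(6)*exp(sqrt(3)*c)/3


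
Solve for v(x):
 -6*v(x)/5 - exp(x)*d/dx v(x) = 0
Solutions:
 v(x) = C1*exp(6*exp(-x)/5)


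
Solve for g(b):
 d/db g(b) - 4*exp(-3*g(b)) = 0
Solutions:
 g(b) = log(C1 + 12*b)/3
 g(b) = log((-3^(1/3) - 3^(5/6)*I)*(C1 + 4*b)^(1/3)/2)
 g(b) = log((-3^(1/3) + 3^(5/6)*I)*(C1 + 4*b)^(1/3)/2)


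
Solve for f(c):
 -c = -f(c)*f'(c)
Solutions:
 f(c) = -sqrt(C1 + c^2)
 f(c) = sqrt(C1 + c^2)


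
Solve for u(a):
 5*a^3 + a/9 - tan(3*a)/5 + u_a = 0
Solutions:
 u(a) = C1 - 5*a^4/4 - a^2/18 - log(cos(3*a))/15


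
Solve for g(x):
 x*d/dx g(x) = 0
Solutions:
 g(x) = C1


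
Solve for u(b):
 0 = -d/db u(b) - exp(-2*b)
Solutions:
 u(b) = C1 + exp(-2*b)/2


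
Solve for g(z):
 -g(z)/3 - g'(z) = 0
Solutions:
 g(z) = C1*exp(-z/3)


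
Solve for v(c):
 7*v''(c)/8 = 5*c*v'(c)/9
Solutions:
 v(c) = C1 + C2*erfi(2*sqrt(35)*c/21)


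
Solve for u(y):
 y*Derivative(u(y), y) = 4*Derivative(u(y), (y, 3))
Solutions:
 u(y) = C1 + Integral(C2*airyai(2^(1/3)*y/2) + C3*airybi(2^(1/3)*y/2), y)


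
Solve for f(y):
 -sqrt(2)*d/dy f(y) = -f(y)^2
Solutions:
 f(y) = -2/(C1 + sqrt(2)*y)


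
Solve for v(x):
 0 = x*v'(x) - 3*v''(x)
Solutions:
 v(x) = C1 + C2*erfi(sqrt(6)*x/6)


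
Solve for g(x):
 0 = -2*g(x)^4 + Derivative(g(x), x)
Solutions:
 g(x) = (-1/(C1 + 6*x))^(1/3)
 g(x) = (-1/(C1 + 2*x))^(1/3)*(-3^(2/3) - 3*3^(1/6)*I)/6
 g(x) = (-1/(C1 + 2*x))^(1/3)*(-3^(2/3) + 3*3^(1/6)*I)/6


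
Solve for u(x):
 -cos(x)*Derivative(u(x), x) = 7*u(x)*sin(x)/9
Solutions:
 u(x) = C1*cos(x)^(7/9)


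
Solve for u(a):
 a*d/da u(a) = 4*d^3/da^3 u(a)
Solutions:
 u(a) = C1 + Integral(C2*airyai(2^(1/3)*a/2) + C3*airybi(2^(1/3)*a/2), a)


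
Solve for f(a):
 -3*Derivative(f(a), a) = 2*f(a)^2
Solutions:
 f(a) = 3/(C1 + 2*a)


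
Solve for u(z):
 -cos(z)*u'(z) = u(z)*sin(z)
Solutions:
 u(z) = C1*cos(z)


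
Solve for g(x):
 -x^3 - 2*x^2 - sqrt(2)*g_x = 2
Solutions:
 g(x) = C1 - sqrt(2)*x^4/8 - sqrt(2)*x^3/3 - sqrt(2)*x


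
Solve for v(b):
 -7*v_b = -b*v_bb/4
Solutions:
 v(b) = C1 + C2*b^29


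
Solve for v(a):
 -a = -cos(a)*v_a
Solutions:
 v(a) = C1 + Integral(a/cos(a), a)


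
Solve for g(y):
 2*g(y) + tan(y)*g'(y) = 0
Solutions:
 g(y) = C1/sin(y)^2


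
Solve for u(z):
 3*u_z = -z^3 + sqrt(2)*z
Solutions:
 u(z) = C1 - z^4/12 + sqrt(2)*z^2/6


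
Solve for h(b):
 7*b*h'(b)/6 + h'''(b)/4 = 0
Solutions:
 h(b) = C1 + Integral(C2*airyai(-14^(1/3)*3^(2/3)*b/3) + C3*airybi(-14^(1/3)*3^(2/3)*b/3), b)


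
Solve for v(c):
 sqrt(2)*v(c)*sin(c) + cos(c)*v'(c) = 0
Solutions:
 v(c) = C1*cos(c)^(sqrt(2))


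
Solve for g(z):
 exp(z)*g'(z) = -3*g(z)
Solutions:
 g(z) = C1*exp(3*exp(-z))


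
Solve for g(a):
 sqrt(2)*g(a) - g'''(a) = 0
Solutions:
 g(a) = C3*exp(2^(1/6)*a) + (C1*sin(2^(1/6)*sqrt(3)*a/2) + C2*cos(2^(1/6)*sqrt(3)*a/2))*exp(-2^(1/6)*a/2)


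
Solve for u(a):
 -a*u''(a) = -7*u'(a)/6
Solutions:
 u(a) = C1 + C2*a^(13/6)


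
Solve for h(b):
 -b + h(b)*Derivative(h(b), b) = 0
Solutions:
 h(b) = -sqrt(C1 + b^2)
 h(b) = sqrt(C1 + b^2)


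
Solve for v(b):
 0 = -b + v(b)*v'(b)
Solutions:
 v(b) = -sqrt(C1 + b^2)
 v(b) = sqrt(C1 + b^2)


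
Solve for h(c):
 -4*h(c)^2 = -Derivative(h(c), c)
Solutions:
 h(c) = -1/(C1 + 4*c)


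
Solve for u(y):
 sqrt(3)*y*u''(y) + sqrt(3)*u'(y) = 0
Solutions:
 u(y) = C1 + C2*log(y)


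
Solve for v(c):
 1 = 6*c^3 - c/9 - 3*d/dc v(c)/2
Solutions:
 v(c) = C1 + c^4 - c^2/27 - 2*c/3


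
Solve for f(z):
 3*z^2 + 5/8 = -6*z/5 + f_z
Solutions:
 f(z) = C1 + z^3 + 3*z^2/5 + 5*z/8


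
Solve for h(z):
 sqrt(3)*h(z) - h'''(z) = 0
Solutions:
 h(z) = C3*exp(3^(1/6)*z) + (C1*sin(3^(2/3)*z/2) + C2*cos(3^(2/3)*z/2))*exp(-3^(1/6)*z/2)


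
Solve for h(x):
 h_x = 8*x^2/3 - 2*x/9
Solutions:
 h(x) = C1 + 8*x^3/9 - x^2/9


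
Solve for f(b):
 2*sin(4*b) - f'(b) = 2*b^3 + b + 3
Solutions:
 f(b) = C1 - b^4/2 - b^2/2 - 3*b - cos(4*b)/2


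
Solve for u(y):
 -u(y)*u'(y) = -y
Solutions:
 u(y) = -sqrt(C1 + y^2)
 u(y) = sqrt(C1 + y^2)


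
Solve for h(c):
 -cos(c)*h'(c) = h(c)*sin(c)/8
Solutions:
 h(c) = C1*cos(c)^(1/8)


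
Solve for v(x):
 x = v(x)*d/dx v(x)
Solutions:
 v(x) = -sqrt(C1 + x^2)
 v(x) = sqrt(C1 + x^2)


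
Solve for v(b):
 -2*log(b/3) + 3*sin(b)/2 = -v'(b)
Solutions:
 v(b) = C1 + 2*b*log(b) - 2*b*log(3) - 2*b + 3*cos(b)/2


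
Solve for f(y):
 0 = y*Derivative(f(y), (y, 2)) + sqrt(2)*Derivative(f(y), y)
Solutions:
 f(y) = C1 + C2*y^(1 - sqrt(2))


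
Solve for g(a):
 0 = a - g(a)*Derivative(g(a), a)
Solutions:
 g(a) = -sqrt(C1 + a^2)
 g(a) = sqrt(C1 + a^2)


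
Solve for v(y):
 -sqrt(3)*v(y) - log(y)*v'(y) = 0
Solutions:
 v(y) = C1*exp(-sqrt(3)*li(y))


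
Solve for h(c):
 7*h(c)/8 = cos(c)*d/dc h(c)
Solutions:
 h(c) = C1*(sin(c) + 1)^(7/16)/(sin(c) - 1)^(7/16)


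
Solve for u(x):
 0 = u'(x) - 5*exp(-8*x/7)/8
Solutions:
 u(x) = C1 - 35*exp(-8*x/7)/64


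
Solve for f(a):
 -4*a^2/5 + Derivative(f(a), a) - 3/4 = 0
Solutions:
 f(a) = C1 + 4*a^3/15 + 3*a/4


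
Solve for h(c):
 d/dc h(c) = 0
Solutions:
 h(c) = C1


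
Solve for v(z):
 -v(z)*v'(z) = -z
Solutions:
 v(z) = -sqrt(C1 + z^2)
 v(z) = sqrt(C1 + z^2)


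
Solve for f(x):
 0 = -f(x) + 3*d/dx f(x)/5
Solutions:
 f(x) = C1*exp(5*x/3)


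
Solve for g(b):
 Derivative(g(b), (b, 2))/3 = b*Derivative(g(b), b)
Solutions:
 g(b) = C1 + C2*erfi(sqrt(6)*b/2)


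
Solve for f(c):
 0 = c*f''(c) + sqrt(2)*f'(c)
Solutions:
 f(c) = C1 + C2*c^(1 - sqrt(2))


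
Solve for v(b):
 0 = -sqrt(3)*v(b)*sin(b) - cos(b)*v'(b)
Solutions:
 v(b) = C1*cos(b)^(sqrt(3))


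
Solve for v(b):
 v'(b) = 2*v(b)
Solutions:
 v(b) = C1*exp(2*b)


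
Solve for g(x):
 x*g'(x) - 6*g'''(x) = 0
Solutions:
 g(x) = C1 + Integral(C2*airyai(6^(2/3)*x/6) + C3*airybi(6^(2/3)*x/6), x)


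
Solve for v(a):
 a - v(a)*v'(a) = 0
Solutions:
 v(a) = -sqrt(C1 + a^2)
 v(a) = sqrt(C1 + a^2)


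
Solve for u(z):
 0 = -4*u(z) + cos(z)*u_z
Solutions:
 u(z) = C1*(sin(z)^2 + 2*sin(z) + 1)/(sin(z)^2 - 2*sin(z) + 1)


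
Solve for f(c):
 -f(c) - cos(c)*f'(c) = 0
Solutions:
 f(c) = C1*sqrt(sin(c) - 1)/sqrt(sin(c) + 1)


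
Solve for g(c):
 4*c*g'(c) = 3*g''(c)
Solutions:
 g(c) = C1 + C2*erfi(sqrt(6)*c/3)


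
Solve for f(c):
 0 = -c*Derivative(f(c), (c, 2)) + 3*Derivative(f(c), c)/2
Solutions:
 f(c) = C1 + C2*c^(5/2)


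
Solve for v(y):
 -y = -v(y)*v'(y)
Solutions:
 v(y) = -sqrt(C1 + y^2)
 v(y) = sqrt(C1 + y^2)


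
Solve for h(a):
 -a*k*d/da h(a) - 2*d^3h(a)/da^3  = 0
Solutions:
 h(a) = C1 + Integral(C2*airyai(2^(2/3)*a*(-k)^(1/3)/2) + C3*airybi(2^(2/3)*a*(-k)^(1/3)/2), a)


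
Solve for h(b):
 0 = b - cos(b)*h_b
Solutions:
 h(b) = C1 + Integral(b/cos(b), b)


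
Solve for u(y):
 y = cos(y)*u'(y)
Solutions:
 u(y) = C1 + Integral(y/cos(y), y)


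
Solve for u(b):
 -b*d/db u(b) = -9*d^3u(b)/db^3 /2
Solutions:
 u(b) = C1 + Integral(C2*airyai(6^(1/3)*b/3) + C3*airybi(6^(1/3)*b/3), b)


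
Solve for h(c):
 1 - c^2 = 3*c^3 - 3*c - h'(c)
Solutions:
 h(c) = C1 + 3*c^4/4 + c^3/3 - 3*c^2/2 - c


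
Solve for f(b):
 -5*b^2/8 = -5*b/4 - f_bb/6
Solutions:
 f(b) = C1 + C2*b + 5*b^4/16 - 5*b^3/4


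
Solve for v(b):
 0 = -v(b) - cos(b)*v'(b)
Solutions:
 v(b) = C1*sqrt(sin(b) - 1)/sqrt(sin(b) + 1)


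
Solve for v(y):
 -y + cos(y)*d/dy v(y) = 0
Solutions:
 v(y) = C1 + Integral(y/cos(y), y)


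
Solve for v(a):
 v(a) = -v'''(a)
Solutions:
 v(a) = C3*exp(-a) + (C1*sin(sqrt(3)*a/2) + C2*cos(sqrt(3)*a/2))*exp(a/2)


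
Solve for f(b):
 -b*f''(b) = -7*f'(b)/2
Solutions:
 f(b) = C1 + C2*b^(9/2)


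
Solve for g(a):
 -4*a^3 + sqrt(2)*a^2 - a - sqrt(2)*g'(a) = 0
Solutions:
 g(a) = C1 - sqrt(2)*a^4/2 + a^3/3 - sqrt(2)*a^2/4


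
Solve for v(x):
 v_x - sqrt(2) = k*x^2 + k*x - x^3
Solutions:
 v(x) = C1 + k*x^3/3 + k*x^2/2 - x^4/4 + sqrt(2)*x


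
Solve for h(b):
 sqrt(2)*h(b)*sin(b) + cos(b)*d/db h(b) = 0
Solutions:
 h(b) = C1*cos(b)^(sqrt(2))


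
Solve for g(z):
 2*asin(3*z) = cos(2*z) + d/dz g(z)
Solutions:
 g(z) = C1 + 2*z*asin(3*z) + 2*sqrt(1 - 9*z^2)/3 - sin(2*z)/2


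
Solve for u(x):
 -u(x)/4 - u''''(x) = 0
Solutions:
 u(x) = (C1*sin(x/2) + C2*cos(x/2))*exp(-x/2) + (C3*sin(x/2) + C4*cos(x/2))*exp(x/2)


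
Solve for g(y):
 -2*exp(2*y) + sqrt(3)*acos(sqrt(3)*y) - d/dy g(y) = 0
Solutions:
 g(y) = C1 + sqrt(3)*(y*acos(sqrt(3)*y) - sqrt(3)*sqrt(1 - 3*y^2)/3) - exp(2*y)


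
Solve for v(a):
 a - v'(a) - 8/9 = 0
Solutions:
 v(a) = C1 + a^2/2 - 8*a/9


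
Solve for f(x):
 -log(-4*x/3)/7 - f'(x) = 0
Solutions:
 f(x) = C1 - x*log(-x)/7 + x*(-2*log(2) + 1 + log(3))/7


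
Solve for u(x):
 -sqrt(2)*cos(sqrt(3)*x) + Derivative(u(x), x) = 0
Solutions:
 u(x) = C1 + sqrt(6)*sin(sqrt(3)*x)/3


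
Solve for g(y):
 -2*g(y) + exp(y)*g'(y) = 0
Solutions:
 g(y) = C1*exp(-2*exp(-y))


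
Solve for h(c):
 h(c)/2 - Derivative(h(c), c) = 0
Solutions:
 h(c) = C1*exp(c/2)


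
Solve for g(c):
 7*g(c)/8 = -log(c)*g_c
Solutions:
 g(c) = C1*exp(-7*li(c)/8)


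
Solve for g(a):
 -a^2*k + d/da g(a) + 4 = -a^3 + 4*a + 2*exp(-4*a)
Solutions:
 g(a) = C1 - a^4/4 + a^3*k/3 + 2*a^2 - 4*a - exp(-4*a)/2


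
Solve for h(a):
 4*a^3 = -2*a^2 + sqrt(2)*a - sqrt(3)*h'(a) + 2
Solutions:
 h(a) = C1 - sqrt(3)*a^4/3 - 2*sqrt(3)*a^3/9 + sqrt(6)*a^2/6 + 2*sqrt(3)*a/3


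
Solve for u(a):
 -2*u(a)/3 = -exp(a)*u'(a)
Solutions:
 u(a) = C1*exp(-2*exp(-a)/3)


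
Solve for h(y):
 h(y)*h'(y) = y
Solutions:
 h(y) = -sqrt(C1 + y^2)
 h(y) = sqrt(C1 + y^2)


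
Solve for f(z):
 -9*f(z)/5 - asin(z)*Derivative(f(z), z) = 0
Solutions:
 f(z) = C1*exp(-9*Integral(1/asin(z), z)/5)


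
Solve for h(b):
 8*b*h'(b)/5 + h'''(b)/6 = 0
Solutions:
 h(b) = C1 + Integral(C2*airyai(-2*5^(2/3)*6^(1/3)*b/5) + C3*airybi(-2*5^(2/3)*6^(1/3)*b/5), b)


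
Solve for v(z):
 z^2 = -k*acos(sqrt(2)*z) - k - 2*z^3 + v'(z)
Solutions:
 v(z) = C1 + k*z + k*(z*acos(sqrt(2)*z) - sqrt(2)*sqrt(1 - 2*z^2)/2) + z^4/2 + z^3/3


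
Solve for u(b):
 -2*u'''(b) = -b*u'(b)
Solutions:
 u(b) = C1 + Integral(C2*airyai(2^(2/3)*b/2) + C3*airybi(2^(2/3)*b/2), b)


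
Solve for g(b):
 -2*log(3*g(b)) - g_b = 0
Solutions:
 Integral(1/(log(_y) + log(3)), (_y, g(b)))/2 = C1 - b


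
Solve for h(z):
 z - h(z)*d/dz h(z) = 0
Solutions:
 h(z) = -sqrt(C1 + z^2)
 h(z) = sqrt(C1 + z^2)


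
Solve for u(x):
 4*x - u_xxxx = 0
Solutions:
 u(x) = C1 + C2*x + C3*x^2 + C4*x^3 + x^5/30


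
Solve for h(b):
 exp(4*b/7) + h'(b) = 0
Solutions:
 h(b) = C1 - 7*exp(4*b/7)/4


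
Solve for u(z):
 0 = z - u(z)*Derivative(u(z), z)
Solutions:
 u(z) = -sqrt(C1 + z^2)
 u(z) = sqrt(C1 + z^2)


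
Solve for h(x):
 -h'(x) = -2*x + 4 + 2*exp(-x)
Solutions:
 h(x) = C1 + x^2 - 4*x + 2*exp(-x)


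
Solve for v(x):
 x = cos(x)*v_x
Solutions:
 v(x) = C1 + Integral(x/cos(x), x)


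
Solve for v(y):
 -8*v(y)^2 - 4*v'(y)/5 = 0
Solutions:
 v(y) = 1/(C1 + 10*y)


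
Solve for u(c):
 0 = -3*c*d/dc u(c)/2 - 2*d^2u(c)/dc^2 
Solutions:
 u(c) = C1 + C2*erf(sqrt(6)*c/4)


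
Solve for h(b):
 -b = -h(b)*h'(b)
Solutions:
 h(b) = -sqrt(C1 + b^2)
 h(b) = sqrt(C1 + b^2)


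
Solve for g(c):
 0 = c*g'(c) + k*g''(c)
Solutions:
 g(c) = C1 + C2*sqrt(k)*erf(sqrt(2)*c*sqrt(1/k)/2)


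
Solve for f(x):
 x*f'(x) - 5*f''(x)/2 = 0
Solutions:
 f(x) = C1 + C2*erfi(sqrt(5)*x/5)


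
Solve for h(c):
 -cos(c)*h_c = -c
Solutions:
 h(c) = C1 + Integral(c/cos(c), c)


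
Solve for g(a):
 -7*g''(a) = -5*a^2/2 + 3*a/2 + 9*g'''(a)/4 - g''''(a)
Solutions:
 g(a) = C1 + C2*a + C3*exp(-7*a/4) + C4*exp(4*a) + 5*a^4/168 - 29*a^3/392 + 1343*a^2/10976


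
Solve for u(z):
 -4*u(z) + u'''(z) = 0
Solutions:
 u(z) = C3*exp(2^(2/3)*z) + (C1*sin(2^(2/3)*sqrt(3)*z/2) + C2*cos(2^(2/3)*sqrt(3)*z/2))*exp(-2^(2/3)*z/2)


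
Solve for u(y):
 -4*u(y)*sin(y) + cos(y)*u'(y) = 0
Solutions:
 u(y) = C1/cos(y)^4


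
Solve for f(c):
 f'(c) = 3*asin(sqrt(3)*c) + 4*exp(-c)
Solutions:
 f(c) = C1 + 3*c*asin(sqrt(3)*c) + sqrt(3)*sqrt(1 - 3*c^2) - 4*exp(-c)


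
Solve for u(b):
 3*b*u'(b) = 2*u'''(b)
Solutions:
 u(b) = C1 + Integral(C2*airyai(2^(2/3)*3^(1/3)*b/2) + C3*airybi(2^(2/3)*3^(1/3)*b/2), b)


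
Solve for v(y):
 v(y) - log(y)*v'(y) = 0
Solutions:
 v(y) = C1*exp(li(y))


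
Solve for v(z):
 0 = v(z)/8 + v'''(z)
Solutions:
 v(z) = C3*exp(-z/2) + (C1*sin(sqrt(3)*z/4) + C2*cos(sqrt(3)*z/4))*exp(z/4)


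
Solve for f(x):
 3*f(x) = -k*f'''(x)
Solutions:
 f(x) = C1*exp(3^(1/3)*x*(-1/k)^(1/3)) + C2*exp(x*(-1/k)^(1/3)*(-3^(1/3) + 3^(5/6)*I)/2) + C3*exp(-x*(-1/k)^(1/3)*(3^(1/3) + 3^(5/6)*I)/2)


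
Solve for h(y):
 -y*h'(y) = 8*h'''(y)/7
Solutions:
 h(y) = C1 + Integral(C2*airyai(-7^(1/3)*y/2) + C3*airybi(-7^(1/3)*y/2), y)


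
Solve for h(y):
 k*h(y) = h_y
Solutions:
 h(y) = C1*exp(k*y)


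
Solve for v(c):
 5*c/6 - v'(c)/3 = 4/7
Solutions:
 v(c) = C1 + 5*c^2/4 - 12*c/7


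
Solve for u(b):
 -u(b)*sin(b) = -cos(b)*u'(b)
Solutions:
 u(b) = C1/cos(b)


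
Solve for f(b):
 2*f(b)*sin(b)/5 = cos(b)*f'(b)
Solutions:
 f(b) = C1/cos(b)^(2/5)


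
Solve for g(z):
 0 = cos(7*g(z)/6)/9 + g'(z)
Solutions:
 z/9 - 3*log(sin(7*g(z)/6) - 1)/7 + 3*log(sin(7*g(z)/6) + 1)/7 = C1


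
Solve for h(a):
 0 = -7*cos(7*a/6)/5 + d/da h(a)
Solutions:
 h(a) = C1 + 6*sin(7*a/6)/5


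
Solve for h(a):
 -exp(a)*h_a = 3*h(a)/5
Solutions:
 h(a) = C1*exp(3*exp(-a)/5)


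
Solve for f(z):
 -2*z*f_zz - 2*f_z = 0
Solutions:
 f(z) = C1 + C2*log(z)


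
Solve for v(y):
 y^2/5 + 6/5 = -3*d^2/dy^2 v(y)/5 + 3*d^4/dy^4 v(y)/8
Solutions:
 v(y) = C1 + C2*y + C3*exp(-2*sqrt(10)*y/5) + C4*exp(2*sqrt(10)*y/5) - y^4/36 - 29*y^2/24


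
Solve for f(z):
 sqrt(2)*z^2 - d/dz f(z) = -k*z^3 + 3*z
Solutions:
 f(z) = C1 + k*z^4/4 + sqrt(2)*z^3/3 - 3*z^2/2


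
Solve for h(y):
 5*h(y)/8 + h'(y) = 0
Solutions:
 h(y) = C1*exp(-5*y/8)


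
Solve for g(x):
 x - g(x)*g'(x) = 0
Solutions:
 g(x) = -sqrt(C1 + x^2)
 g(x) = sqrt(C1 + x^2)


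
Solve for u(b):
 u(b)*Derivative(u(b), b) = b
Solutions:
 u(b) = -sqrt(C1 + b^2)
 u(b) = sqrt(C1 + b^2)


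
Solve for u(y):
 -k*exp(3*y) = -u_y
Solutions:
 u(y) = C1 + k*exp(3*y)/3


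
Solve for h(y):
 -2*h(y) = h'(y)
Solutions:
 h(y) = C1*exp(-2*y)


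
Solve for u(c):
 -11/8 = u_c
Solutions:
 u(c) = C1 - 11*c/8


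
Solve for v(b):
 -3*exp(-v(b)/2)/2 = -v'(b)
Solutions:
 v(b) = 2*log(C1 + 3*b/4)


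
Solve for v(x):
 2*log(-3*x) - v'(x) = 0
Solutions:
 v(x) = C1 + 2*x*log(-x) + 2*x*(-1 + log(3))


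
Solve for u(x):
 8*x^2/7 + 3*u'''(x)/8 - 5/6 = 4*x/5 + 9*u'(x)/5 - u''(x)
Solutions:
 u(x) = C1 + C2*exp(2*x*(-10 + sqrt(370))/15) + C3*exp(-2*x*(10 + sqrt(370))/15) + 40*x^3/189 + 74*x^2/567 - 545*x/10206
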